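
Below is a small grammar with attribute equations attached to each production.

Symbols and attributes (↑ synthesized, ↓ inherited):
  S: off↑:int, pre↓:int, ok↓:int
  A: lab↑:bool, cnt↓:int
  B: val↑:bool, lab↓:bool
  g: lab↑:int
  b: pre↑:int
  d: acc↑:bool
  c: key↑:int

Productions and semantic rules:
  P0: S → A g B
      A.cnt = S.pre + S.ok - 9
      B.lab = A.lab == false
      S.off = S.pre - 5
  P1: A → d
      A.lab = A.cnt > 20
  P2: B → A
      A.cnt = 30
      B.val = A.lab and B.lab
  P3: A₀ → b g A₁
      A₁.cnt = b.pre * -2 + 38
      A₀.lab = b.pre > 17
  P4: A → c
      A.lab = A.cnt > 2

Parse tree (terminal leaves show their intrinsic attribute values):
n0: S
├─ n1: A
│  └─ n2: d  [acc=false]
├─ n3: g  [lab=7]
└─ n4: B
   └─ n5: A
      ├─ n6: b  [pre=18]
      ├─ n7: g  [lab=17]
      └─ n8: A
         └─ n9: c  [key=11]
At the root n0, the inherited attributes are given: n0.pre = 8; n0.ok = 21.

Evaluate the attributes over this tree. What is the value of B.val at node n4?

true

1. n0.pre = 8  [given at root]
2. n0.ok = 21  [given at root]
3. n1.cnt = 20  [S.pre + S.ok - 9]
4. n2.acc = false  [terminal]
5. n1.lab = false  [A.cnt > 20]
6. n3.lab = 7  [terminal]
7. n4.lab = true  [A.lab == false]
8. n5.cnt = 30  [30]
9. n6.pre = 18  [terminal]
10. n7.lab = 17  [terminal]
11. n8.cnt = 2  [b.pre * -2 + 38]
12. n9.key = 11  [terminal]
13. n8.lab = false  [A.cnt > 2]
14. n5.lab = true  [b.pre > 17]
15. n4.val = true  [A.lab and B.lab]
16. n0.off = 3  [S.pre - 5]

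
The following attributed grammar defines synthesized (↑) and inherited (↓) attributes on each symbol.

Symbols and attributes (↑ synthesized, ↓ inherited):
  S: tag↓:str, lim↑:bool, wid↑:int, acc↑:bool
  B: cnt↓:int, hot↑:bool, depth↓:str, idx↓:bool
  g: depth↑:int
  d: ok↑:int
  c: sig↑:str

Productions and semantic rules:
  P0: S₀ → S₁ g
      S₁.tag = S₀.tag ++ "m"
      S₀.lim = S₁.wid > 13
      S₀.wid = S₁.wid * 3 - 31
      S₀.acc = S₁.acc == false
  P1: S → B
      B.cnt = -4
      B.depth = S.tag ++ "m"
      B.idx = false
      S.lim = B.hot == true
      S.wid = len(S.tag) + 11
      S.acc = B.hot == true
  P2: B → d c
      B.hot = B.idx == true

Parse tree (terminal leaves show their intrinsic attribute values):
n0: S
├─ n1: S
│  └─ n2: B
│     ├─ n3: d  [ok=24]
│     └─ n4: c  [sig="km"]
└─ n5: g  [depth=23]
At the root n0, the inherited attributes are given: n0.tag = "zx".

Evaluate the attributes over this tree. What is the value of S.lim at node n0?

true

1. n0.tag = "zx"  [given at root]
2. n1.tag = "zxm"  [S₀.tag ++ "m"]
3. n2.cnt = -4  [-4]
4. n2.depth = "zxmm"  [S.tag ++ "m"]
5. n2.idx = false  [false]
6. n3.ok = 24  [terminal]
7. n4.sig = "km"  [terminal]
8. n2.hot = false  [B.idx == true]
9. n1.lim = false  [B.hot == true]
10. n1.wid = 14  [len(S.tag) + 11]
11. n1.acc = false  [B.hot == true]
12. n5.depth = 23  [terminal]
13. n0.lim = true  [S₁.wid > 13]
14. n0.wid = 11  [S₁.wid * 3 - 31]
15. n0.acc = true  [S₁.acc == false]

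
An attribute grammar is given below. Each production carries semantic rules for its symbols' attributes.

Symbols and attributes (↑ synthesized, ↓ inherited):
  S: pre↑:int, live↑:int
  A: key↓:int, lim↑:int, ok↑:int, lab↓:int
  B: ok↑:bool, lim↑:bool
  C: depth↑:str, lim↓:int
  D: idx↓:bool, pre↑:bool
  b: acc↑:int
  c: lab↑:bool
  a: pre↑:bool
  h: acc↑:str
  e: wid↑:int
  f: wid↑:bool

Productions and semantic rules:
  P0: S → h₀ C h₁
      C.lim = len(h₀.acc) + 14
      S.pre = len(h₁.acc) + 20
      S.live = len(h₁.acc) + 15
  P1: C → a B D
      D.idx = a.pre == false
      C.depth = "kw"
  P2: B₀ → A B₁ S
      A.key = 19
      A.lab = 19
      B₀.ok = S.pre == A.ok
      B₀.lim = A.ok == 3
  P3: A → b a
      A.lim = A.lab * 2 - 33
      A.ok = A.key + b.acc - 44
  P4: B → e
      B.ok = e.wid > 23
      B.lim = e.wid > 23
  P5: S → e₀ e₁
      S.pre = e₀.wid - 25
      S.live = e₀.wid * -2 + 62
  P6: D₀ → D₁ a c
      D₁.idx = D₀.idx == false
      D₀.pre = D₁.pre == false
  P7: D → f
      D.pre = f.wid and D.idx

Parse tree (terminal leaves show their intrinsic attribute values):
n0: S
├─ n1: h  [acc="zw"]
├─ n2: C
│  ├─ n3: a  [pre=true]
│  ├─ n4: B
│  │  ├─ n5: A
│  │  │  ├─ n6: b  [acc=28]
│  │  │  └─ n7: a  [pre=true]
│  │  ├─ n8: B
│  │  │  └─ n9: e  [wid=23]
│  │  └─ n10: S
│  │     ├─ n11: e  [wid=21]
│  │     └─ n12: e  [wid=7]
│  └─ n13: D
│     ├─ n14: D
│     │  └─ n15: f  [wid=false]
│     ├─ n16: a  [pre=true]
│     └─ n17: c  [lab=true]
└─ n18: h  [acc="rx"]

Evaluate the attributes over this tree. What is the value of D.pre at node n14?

false

1. n1.acc = "zw"  [terminal]
2. n2.lim = 16  [len(h₀.acc) + 14]
3. n3.pre = true  [terminal]
4. n5.key = 19  [19]
5. n5.lab = 19  [19]
6. n6.acc = 28  [terminal]
7. n7.pre = true  [terminal]
8. n5.lim = 5  [A.lab * 2 - 33]
9. n5.ok = 3  [A.key + b.acc - 44]
10. n9.wid = 23  [terminal]
11. n8.ok = false  [e.wid > 23]
12. n8.lim = false  [e.wid > 23]
13. n11.wid = 21  [terminal]
14. n12.wid = 7  [terminal]
15. n10.pre = -4  [e₀.wid - 25]
16. n10.live = 20  [e₀.wid * -2 + 62]
17. n4.ok = false  [S.pre == A.ok]
18. n4.lim = true  [A.ok == 3]
19. n13.idx = false  [a.pre == false]
20. n14.idx = true  [D₀.idx == false]
21. n15.wid = false  [terminal]
22. n14.pre = false  [f.wid and D.idx]
23. n16.pre = true  [terminal]
24. n17.lab = true  [terminal]
25. n13.pre = true  [D₁.pre == false]
26. n2.depth = "kw"  ["kw"]
27. n18.acc = "rx"  [terminal]
28. n0.pre = 22  [len(h₁.acc) + 20]
29. n0.live = 17  [len(h₁.acc) + 15]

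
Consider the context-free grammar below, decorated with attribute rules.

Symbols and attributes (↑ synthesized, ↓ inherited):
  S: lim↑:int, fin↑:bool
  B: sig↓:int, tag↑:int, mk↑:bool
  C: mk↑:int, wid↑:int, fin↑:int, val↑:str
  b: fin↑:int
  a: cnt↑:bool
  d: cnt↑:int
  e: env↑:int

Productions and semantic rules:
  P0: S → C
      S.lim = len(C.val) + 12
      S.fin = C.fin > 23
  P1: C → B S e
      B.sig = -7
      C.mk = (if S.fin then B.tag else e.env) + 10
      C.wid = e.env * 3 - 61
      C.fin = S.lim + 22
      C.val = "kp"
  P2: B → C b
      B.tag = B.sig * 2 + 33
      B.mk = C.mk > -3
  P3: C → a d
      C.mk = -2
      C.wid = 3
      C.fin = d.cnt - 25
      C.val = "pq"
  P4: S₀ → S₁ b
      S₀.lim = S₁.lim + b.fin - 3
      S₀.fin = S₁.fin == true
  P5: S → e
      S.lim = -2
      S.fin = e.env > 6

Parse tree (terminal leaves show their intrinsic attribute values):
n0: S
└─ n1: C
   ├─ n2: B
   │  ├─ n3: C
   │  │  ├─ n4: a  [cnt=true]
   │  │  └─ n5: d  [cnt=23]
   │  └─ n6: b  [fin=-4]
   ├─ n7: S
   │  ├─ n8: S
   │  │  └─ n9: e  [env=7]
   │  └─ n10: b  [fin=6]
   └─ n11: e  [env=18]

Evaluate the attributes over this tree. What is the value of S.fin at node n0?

false

1. n2.sig = -7  [-7]
2. n4.cnt = true  [terminal]
3. n5.cnt = 23  [terminal]
4. n3.mk = -2  [-2]
5. n3.wid = 3  [3]
6. n3.fin = -2  [d.cnt - 25]
7. n3.val = "pq"  ["pq"]
8. n6.fin = -4  [terminal]
9. n2.tag = 19  [B.sig * 2 + 33]
10. n2.mk = true  [C.mk > -3]
11. n9.env = 7  [terminal]
12. n8.lim = -2  [-2]
13. n8.fin = true  [e.env > 6]
14. n10.fin = 6  [terminal]
15. n7.lim = 1  [S₁.lim + b.fin - 3]
16. n7.fin = true  [S₁.fin == true]
17. n11.env = 18  [terminal]
18. n1.mk = 29  [(if S.fin then B.tag else e.env) + 10]
19. n1.wid = -7  [e.env * 3 - 61]
20. n1.fin = 23  [S.lim + 22]
21. n1.val = "kp"  ["kp"]
22. n0.lim = 14  [len(C.val) + 12]
23. n0.fin = false  [C.fin > 23]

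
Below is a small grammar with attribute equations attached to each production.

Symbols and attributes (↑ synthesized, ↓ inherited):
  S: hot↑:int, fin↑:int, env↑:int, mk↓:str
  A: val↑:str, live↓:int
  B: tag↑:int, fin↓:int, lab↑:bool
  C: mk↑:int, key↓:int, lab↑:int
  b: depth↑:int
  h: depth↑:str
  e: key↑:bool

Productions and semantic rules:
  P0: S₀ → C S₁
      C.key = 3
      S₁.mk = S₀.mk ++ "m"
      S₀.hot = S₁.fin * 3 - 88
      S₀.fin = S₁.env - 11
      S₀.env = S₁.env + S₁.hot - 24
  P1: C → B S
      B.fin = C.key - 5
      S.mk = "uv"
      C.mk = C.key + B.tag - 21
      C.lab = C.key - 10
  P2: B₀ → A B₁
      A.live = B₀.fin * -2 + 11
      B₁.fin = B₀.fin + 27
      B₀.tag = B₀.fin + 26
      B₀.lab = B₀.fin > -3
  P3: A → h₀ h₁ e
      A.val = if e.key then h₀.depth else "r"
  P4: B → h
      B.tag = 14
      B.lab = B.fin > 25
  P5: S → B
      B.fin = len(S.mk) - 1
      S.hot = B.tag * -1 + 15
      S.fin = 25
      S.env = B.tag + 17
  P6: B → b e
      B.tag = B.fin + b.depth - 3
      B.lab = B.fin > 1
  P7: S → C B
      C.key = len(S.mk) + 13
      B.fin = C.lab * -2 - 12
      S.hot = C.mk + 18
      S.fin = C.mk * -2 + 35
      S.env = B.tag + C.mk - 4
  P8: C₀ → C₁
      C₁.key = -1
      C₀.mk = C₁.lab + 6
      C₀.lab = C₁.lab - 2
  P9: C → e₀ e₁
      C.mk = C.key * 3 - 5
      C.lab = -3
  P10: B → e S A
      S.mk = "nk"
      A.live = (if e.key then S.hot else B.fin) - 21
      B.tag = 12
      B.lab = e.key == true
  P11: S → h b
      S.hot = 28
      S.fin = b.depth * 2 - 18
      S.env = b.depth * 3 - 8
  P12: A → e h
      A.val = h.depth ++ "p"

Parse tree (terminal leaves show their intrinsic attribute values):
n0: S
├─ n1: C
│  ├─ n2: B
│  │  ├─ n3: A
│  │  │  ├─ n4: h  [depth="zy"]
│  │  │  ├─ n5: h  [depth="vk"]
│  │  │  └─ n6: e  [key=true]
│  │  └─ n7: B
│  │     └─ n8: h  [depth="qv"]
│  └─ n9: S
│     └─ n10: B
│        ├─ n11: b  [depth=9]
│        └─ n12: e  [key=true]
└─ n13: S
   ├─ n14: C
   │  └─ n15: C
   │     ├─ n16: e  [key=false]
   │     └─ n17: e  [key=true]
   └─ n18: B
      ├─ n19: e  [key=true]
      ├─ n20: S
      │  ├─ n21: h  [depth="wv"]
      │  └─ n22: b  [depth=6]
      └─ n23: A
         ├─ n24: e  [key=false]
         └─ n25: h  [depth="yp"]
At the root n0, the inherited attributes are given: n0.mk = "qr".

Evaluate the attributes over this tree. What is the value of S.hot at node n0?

1. n0.mk = "qr"  [given at root]
2. n1.key = 3  [3]
3. n2.fin = -2  [C.key - 5]
4. n3.live = 15  [B₀.fin * -2 + 11]
5. n4.depth = "zy"  [terminal]
6. n5.depth = "vk"  [terminal]
7. n6.key = true  [terminal]
8. n3.val = "zy"  [if e.key then h₀.depth else "r"]
9. n7.fin = 25  [B₀.fin + 27]
10. n8.depth = "qv"  [terminal]
11. n7.tag = 14  [14]
12. n7.lab = false  [B.fin > 25]
13. n2.tag = 24  [B₀.fin + 26]
14. n2.lab = true  [B₀.fin > -3]
15. n9.mk = "uv"  ["uv"]
16. n10.fin = 1  [len(S.mk) - 1]
17. n11.depth = 9  [terminal]
18. n12.key = true  [terminal]
19. n10.tag = 7  [B.fin + b.depth - 3]
20. n10.lab = false  [B.fin > 1]
21. n9.hot = 8  [B.tag * -1 + 15]
22. n9.fin = 25  [25]
23. n9.env = 24  [B.tag + 17]
24. n1.mk = 6  [C.key + B.tag - 21]
25. n1.lab = -7  [C.key - 10]
26. n13.mk = "qrm"  [S₀.mk ++ "m"]
27. n14.key = 16  [len(S.mk) + 13]
28. n15.key = -1  [-1]
29. n16.key = false  [terminal]
30. n17.key = true  [terminal]
31. n15.mk = -8  [C.key * 3 - 5]
32. n15.lab = -3  [-3]
33. n14.mk = 3  [C₁.lab + 6]
34. n14.lab = -5  [C₁.lab - 2]
35. n18.fin = -2  [C.lab * -2 - 12]
36. n19.key = true  [terminal]
37. n20.mk = "nk"  ["nk"]
38. n21.depth = "wv"  [terminal]
39. n22.depth = 6  [terminal]
40. n20.hot = 28  [28]
41. n20.fin = -6  [b.depth * 2 - 18]
42. n20.env = 10  [b.depth * 3 - 8]
43. n23.live = 7  [(if e.key then S.hot else B.fin) - 21]
44. n24.key = false  [terminal]
45. n25.depth = "yp"  [terminal]
46. n23.val = "ypp"  [h.depth ++ "p"]
47. n18.tag = 12  [12]
48. n18.lab = true  [e.key == true]
49. n13.hot = 21  [C.mk + 18]
50. n13.fin = 29  [C.mk * -2 + 35]
51. n13.env = 11  [B.tag + C.mk - 4]
52. n0.hot = -1  [S₁.fin * 3 - 88]
53. n0.fin = 0  [S₁.env - 11]
54. n0.env = 8  [S₁.env + S₁.hot - 24]

-1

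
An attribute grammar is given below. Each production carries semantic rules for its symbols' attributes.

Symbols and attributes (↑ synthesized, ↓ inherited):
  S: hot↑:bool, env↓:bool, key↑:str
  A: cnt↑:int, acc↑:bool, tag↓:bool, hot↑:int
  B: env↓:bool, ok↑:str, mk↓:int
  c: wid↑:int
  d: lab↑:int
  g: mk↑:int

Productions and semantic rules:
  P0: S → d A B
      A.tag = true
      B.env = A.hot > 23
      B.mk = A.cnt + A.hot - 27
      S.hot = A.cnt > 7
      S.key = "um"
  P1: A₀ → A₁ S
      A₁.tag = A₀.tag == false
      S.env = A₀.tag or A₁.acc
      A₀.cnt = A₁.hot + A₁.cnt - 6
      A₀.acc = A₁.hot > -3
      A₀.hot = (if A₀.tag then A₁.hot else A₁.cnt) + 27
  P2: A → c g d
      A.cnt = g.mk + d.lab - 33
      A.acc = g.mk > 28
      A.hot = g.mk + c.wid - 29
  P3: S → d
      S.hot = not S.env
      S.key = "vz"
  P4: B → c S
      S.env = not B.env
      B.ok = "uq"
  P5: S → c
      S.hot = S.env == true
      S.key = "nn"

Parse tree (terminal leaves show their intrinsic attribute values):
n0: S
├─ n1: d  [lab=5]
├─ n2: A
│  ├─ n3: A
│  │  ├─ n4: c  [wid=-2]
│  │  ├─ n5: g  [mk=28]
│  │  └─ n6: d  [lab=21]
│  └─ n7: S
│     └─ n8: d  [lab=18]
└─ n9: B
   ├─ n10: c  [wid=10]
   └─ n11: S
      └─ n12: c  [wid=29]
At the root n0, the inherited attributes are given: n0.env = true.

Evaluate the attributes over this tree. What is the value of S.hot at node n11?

1. n0.env = true  [given at root]
2. n1.lab = 5  [terminal]
3. n2.tag = true  [true]
4. n3.tag = false  [A₀.tag == false]
5. n4.wid = -2  [terminal]
6. n5.mk = 28  [terminal]
7. n6.lab = 21  [terminal]
8. n3.cnt = 16  [g.mk + d.lab - 33]
9. n3.acc = false  [g.mk > 28]
10. n3.hot = -3  [g.mk + c.wid - 29]
11. n7.env = true  [A₀.tag or A₁.acc]
12. n8.lab = 18  [terminal]
13. n7.hot = false  [not S.env]
14. n7.key = "vz"  ["vz"]
15. n2.cnt = 7  [A₁.hot + A₁.cnt - 6]
16. n2.acc = false  [A₁.hot > -3]
17. n2.hot = 24  [(if A₀.tag then A₁.hot else A₁.cnt) + 27]
18. n9.env = true  [A.hot > 23]
19. n9.mk = 4  [A.cnt + A.hot - 27]
20. n10.wid = 10  [terminal]
21. n11.env = false  [not B.env]
22. n12.wid = 29  [terminal]
23. n11.hot = false  [S.env == true]
24. n11.key = "nn"  ["nn"]
25. n9.ok = "uq"  ["uq"]
26. n0.hot = false  [A.cnt > 7]
27. n0.key = "um"  ["um"]

false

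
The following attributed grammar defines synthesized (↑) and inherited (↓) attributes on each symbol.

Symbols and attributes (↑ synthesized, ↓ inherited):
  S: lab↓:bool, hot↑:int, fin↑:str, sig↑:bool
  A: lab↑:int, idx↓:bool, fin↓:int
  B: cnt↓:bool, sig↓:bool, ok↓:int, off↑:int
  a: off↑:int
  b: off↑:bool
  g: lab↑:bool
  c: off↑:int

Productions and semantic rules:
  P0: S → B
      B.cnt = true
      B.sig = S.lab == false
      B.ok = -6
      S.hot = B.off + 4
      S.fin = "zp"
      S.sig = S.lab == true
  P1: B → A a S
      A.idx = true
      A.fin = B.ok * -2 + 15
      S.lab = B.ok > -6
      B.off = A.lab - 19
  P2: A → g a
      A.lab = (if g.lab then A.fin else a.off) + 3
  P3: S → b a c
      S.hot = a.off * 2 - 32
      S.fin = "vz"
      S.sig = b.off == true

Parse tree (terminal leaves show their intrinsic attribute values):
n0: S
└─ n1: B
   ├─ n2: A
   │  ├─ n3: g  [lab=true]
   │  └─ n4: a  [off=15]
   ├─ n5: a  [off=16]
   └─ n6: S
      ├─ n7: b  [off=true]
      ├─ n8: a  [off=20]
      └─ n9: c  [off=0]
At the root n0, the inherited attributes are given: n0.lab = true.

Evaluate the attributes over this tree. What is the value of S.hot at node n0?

15

1. n0.lab = true  [given at root]
2. n1.cnt = true  [true]
3. n1.sig = false  [S.lab == false]
4. n1.ok = -6  [-6]
5. n2.idx = true  [true]
6. n2.fin = 27  [B.ok * -2 + 15]
7. n3.lab = true  [terminal]
8. n4.off = 15  [terminal]
9. n2.lab = 30  [(if g.lab then A.fin else a.off) + 3]
10. n5.off = 16  [terminal]
11. n6.lab = false  [B.ok > -6]
12. n7.off = true  [terminal]
13. n8.off = 20  [terminal]
14. n9.off = 0  [terminal]
15. n6.hot = 8  [a.off * 2 - 32]
16. n6.fin = "vz"  ["vz"]
17. n6.sig = true  [b.off == true]
18. n1.off = 11  [A.lab - 19]
19. n0.hot = 15  [B.off + 4]
20. n0.fin = "zp"  ["zp"]
21. n0.sig = true  [S.lab == true]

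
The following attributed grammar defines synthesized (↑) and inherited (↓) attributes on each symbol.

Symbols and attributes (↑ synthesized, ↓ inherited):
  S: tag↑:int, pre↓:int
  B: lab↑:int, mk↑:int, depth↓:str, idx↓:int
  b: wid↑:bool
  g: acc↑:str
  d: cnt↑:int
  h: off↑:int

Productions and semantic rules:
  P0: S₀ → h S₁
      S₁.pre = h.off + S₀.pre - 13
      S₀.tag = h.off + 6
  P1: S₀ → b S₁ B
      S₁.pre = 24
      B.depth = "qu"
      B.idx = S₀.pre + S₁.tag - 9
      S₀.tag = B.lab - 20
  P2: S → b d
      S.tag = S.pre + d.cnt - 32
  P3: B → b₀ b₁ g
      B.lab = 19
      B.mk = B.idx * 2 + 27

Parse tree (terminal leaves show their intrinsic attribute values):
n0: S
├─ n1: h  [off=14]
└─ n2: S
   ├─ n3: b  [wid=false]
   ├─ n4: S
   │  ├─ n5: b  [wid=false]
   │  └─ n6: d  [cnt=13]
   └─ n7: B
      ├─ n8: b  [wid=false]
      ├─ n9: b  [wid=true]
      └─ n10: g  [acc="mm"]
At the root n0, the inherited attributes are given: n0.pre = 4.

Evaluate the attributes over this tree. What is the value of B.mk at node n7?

29

1. n0.pre = 4  [given at root]
2. n1.off = 14  [terminal]
3. n2.pre = 5  [h.off + S₀.pre - 13]
4. n3.wid = false  [terminal]
5. n4.pre = 24  [24]
6. n5.wid = false  [terminal]
7. n6.cnt = 13  [terminal]
8. n4.tag = 5  [S.pre + d.cnt - 32]
9. n7.depth = "qu"  ["qu"]
10. n7.idx = 1  [S₀.pre + S₁.tag - 9]
11. n8.wid = false  [terminal]
12. n9.wid = true  [terminal]
13. n10.acc = "mm"  [terminal]
14. n7.lab = 19  [19]
15. n7.mk = 29  [B.idx * 2 + 27]
16. n2.tag = -1  [B.lab - 20]
17. n0.tag = 20  [h.off + 6]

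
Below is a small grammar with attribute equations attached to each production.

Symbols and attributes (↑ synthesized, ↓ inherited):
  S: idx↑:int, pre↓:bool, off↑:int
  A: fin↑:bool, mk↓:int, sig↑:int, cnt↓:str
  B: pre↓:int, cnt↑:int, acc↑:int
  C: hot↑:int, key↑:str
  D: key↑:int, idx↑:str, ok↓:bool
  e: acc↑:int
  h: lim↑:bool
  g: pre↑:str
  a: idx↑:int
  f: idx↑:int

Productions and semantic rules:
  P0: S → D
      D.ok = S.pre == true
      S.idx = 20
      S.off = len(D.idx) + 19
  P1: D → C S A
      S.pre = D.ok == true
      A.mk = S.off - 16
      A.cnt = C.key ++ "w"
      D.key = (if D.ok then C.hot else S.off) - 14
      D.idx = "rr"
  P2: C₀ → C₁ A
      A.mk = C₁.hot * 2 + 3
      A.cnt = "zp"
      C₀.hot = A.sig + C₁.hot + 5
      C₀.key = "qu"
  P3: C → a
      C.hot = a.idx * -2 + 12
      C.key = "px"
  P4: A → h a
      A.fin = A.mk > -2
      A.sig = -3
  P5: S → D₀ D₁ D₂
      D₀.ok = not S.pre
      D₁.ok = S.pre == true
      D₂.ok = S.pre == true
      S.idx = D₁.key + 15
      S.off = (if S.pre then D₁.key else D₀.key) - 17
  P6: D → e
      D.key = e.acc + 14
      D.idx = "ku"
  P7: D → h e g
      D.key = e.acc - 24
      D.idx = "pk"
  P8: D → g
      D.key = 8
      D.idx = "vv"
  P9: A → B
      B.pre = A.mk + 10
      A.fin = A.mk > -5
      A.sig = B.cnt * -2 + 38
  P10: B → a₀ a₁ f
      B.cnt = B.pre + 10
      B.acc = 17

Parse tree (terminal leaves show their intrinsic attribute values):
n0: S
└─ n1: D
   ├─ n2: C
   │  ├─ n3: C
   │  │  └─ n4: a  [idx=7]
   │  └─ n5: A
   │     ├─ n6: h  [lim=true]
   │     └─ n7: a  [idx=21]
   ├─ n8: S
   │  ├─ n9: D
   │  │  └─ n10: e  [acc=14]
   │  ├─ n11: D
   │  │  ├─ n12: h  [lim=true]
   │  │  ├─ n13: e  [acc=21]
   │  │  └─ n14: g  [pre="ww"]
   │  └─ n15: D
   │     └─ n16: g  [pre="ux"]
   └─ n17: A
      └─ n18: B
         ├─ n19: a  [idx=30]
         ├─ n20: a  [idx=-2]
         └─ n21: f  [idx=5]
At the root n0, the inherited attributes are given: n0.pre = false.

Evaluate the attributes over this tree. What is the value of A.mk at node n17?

-5

1. n0.pre = false  [given at root]
2. n1.ok = false  [S.pre == true]
3. n4.idx = 7  [terminal]
4. n3.hot = -2  [a.idx * -2 + 12]
5. n3.key = "px"  ["px"]
6. n5.mk = -1  [C₁.hot * 2 + 3]
7. n5.cnt = "zp"  ["zp"]
8. n6.lim = true  [terminal]
9. n7.idx = 21  [terminal]
10. n5.fin = true  [A.mk > -2]
11. n5.sig = -3  [-3]
12. n2.hot = 0  [A.sig + C₁.hot + 5]
13. n2.key = "qu"  ["qu"]
14. n8.pre = false  [D.ok == true]
15. n9.ok = true  [not S.pre]
16. n10.acc = 14  [terminal]
17. n9.key = 28  [e.acc + 14]
18. n9.idx = "ku"  ["ku"]
19. n11.ok = false  [S.pre == true]
20. n12.lim = true  [terminal]
21. n13.acc = 21  [terminal]
22. n14.pre = "ww"  [terminal]
23. n11.key = -3  [e.acc - 24]
24. n11.idx = "pk"  ["pk"]
25. n15.ok = false  [S.pre == true]
26. n16.pre = "ux"  [terminal]
27. n15.key = 8  [8]
28. n15.idx = "vv"  ["vv"]
29. n8.idx = 12  [D₁.key + 15]
30. n8.off = 11  [(if S.pre then D₁.key else D₀.key) - 17]
31. n17.mk = -5  [S.off - 16]
32. n17.cnt = "quw"  [C.key ++ "w"]
33. n18.pre = 5  [A.mk + 10]
34. n19.idx = 30  [terminal]
35. n20.idx = -2  [terminal]
36. n21.idx = 5  [terminal]
37. n18.cnt = 15  [B.pre + 10]
38. n18.acc = 17  [17]
39. n17.fin = false  [A.mk > -5]
40. n17.sig = 8  [B.cnt * -2 + 38]
41. n1.key = -3  [(if D.ok then C.hot else S.off) - 14]
42. n1.idx = "rr"  ["rr"]
43. n0.idx = 20  [20]
44. n0.off = 21  [len(D.idx) + 19]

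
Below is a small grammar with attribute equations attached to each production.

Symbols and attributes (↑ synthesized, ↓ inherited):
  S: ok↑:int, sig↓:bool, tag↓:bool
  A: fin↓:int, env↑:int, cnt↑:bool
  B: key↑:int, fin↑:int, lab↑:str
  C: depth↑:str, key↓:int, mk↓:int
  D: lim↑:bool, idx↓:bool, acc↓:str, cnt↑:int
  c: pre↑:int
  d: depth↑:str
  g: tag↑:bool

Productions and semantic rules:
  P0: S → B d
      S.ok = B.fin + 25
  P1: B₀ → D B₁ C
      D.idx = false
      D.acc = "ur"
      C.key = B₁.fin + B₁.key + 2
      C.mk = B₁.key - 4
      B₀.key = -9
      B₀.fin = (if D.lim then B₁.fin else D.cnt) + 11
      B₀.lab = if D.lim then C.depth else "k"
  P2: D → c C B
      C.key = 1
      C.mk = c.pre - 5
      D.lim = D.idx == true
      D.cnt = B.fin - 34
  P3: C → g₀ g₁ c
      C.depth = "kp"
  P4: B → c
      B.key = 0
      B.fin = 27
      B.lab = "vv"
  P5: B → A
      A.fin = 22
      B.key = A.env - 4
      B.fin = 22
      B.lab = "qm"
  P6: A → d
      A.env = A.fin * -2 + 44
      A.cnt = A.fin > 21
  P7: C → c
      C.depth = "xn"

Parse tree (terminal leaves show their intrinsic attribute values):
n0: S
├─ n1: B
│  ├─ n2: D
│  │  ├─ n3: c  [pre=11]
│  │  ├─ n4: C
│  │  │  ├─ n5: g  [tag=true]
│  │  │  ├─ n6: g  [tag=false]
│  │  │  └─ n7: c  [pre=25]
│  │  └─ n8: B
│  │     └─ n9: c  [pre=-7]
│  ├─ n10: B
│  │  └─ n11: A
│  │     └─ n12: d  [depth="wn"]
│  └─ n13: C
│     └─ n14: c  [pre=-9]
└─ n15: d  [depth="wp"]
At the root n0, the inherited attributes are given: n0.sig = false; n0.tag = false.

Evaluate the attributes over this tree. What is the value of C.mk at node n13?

1. n0.sig = false  [given at root]
2. n0.tag = false  [given at root]
3. n2.idx = false  [false]
4. n2.acc = "ur"  ["ur"]
5. n3.pre = 11  [terminal]
6. n4.key = 1  [1]
7. n4.mk = 6  [c.pre - 5]
8. n5.tag = true  [terminal]
9. n6.tag = false  [terminal]
10. n7.pre = 25  [terminal]
11. n4.depth = "kp"  ["kp"]
12. n9.pre = -7  [terminal]
13. n8.key = 0  [0]
14. n8.fin = 27  [27]
15. n8.lab = "vv"  ["vv"]
16. n2.lim = false  [D.idx == true]
17. n2.cnt = -7  [B.fin - 34]
18. n11.fin = 22  [22]
19. n12.depth = "wn"  [terminal]
20. n11.env = 0  [A.fin * -2 + 44]
21. n11.cnt = true  [A.fin > 21]
22. n10.key = -4  [A.env - 4]
23. n10.fin = 22  [22]
24. n10.lab = "qm"  ["qm"]
25. n13.key = 20  [B₁.fin + B₁.key + 2]
26. n13.mk = -8  [B₁.key - 4]
27. n14.pre = -9  [terminal]
28. n13.depth = "xn"  ["xn"]
29. n1.key = -9  [-9]
30. n1.fin = 4  [(if D.lim then B₁.fin else D.cnt) + 11]
31. n1.lab = "k"  [if D.lim then C.depth else "k"]
32. n15.depth = "wp"  [terminal]
33. n0.ok = 29  [B.fin + 25]

-8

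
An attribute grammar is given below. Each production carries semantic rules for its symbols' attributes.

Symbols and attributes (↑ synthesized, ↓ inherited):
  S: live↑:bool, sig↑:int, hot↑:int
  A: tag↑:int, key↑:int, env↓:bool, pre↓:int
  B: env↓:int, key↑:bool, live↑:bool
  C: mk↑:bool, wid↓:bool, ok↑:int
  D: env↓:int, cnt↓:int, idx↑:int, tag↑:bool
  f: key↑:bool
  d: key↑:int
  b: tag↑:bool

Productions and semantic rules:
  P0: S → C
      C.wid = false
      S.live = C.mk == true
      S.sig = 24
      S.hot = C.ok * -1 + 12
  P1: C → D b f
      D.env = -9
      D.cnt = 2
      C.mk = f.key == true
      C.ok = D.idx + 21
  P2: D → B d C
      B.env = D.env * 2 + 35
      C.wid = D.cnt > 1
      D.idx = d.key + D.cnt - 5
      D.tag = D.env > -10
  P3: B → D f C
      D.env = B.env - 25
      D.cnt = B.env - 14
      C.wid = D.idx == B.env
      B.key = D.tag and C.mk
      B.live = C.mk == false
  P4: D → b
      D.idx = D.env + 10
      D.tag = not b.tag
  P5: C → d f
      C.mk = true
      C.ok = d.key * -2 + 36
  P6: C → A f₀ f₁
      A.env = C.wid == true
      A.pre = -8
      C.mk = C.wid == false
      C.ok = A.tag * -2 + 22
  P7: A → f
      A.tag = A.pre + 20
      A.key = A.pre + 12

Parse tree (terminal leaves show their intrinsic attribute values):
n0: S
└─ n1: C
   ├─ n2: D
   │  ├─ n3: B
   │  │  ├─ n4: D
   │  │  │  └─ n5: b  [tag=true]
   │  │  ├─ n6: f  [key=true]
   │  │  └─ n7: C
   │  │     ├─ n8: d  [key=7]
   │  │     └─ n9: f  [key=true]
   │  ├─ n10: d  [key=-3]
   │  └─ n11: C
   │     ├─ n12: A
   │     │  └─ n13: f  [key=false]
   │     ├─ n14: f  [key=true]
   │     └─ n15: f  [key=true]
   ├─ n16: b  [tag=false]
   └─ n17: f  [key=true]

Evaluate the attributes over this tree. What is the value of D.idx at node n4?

1. n1.wid = false  [false]
2. n2.env = -9  [-9]
3. n2.cnt = 2  [2]
4. n3.env = 17  [D.env * 2 + 35]
5. n4.env = -8  [B.env - 25]
6. n4.cnt = 3  [B.env - 14]
7. n5.tag = true  [terminal]
8. n4.idx = 2  [D.env + 10]
9. n4.tag = false  [not b.tag]
10. n6.key = true  [terminal]
11. n7.wid = false  [D.idx == B.env]
12. n8.key = 7  [terminal]
13. n9.key = true  [terminal]
14. n7.mk = true  [true]
15. n7.ok = 22  [d.key * -2 + 36]
16. n3.key = false  [D.tag and C.mk]
17. n3.live = false  [C.mk == false]
18. n10.key = -3  [terminal]
19. n11.wid = true  [D.cnt > 1]
20. n12.env = true  [C.wid == true]
21. n12.pre = -8  [-8]
22. n13.key = false  [terminal]
23. n12.tag = 12  [A.pre + 20]
24. n12.key = 4  [A.pre + 12]
25. n14.key = true  [terminal]
26. n15.key = true  [terminal]
27. n11.mk = false  [C.wid == false]
28. n11.ok = -2  [A.tag * -2 + 22]
29. n2.idx = -6  [d.key + D.cnt - 5]
30. n2.tag = true  [D.env > -10]
31. n16.tag = false  [terminal]
32. n17.key = true  [terminal]
33. n1.mk = true  [f.key == true]
34. n1.ok = 15  [D.idx + 21]
35. n0.live = true  [C.mk == true]
36. n0.sig = 24  [24]
37. n0.hot = -3  [C.ok * -1 + 12]

2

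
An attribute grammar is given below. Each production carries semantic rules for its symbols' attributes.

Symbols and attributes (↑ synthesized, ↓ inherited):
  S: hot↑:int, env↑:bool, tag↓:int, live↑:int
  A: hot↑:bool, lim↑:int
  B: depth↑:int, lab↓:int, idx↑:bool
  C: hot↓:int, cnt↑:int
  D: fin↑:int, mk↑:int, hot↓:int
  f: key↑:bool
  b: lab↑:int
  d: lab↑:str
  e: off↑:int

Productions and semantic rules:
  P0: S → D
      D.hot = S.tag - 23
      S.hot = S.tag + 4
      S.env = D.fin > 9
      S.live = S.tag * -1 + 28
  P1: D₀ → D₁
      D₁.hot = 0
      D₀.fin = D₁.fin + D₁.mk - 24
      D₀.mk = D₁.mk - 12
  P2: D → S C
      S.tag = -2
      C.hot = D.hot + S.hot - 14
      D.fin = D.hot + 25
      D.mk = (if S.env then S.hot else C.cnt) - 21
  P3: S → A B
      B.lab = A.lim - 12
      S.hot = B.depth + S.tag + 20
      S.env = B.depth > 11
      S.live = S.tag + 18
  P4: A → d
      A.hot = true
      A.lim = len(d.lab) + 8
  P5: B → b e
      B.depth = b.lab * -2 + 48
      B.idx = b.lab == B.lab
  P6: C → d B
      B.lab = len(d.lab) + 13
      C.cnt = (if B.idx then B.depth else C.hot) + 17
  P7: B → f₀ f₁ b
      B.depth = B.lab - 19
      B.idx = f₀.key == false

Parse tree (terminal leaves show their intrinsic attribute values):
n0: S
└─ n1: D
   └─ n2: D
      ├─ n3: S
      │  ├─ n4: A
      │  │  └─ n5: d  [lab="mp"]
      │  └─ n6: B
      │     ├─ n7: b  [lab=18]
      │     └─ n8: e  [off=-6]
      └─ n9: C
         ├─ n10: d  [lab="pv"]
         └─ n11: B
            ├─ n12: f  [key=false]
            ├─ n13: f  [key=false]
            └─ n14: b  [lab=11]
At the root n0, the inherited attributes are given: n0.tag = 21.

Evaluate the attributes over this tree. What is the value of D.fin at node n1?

10

1. n0.tag = 21  [given at root]
2. n1.hot = -2  [S.tag - 23]
3. n2.hot = 0  [0]
4. n3.tag = -2  [-2]
5. n5.lab = "mp"  [terminal]
6. n4.hot = true  [true]
7. n4.lim = 10  [len(d.lab) + 8]
8. n6.lab = -2  [A.lim - 12]
9. n7.lab = 18  [terminal]
10. n8.off = -6  [terminal]
11. n6.depth = 12  [b.lab * -2 + 48]
12. n6.idx = false  [b.lab == B.lab]
13. n3.hot = 30  [B.depth + S.tag + 20]
14. n3.env = true  [B.depth > 11]
15. n3.live = 16  [S.tag + 18]
16. n9.hot = 16  [D.hot + S.hot - 14]
17. n10.lab = "pv"  [terminal]
18. n11.lab = 15  [len(d.lab) + 13]
19. n12.key = false  [terminal]
20. n13.key = false  [terminal]
21. n14.lab = 11  [terminal]
22. n11.depth = -4  [B.lab - 19]
23. n11.idx = true  [f₀.key == false]
24. n9.cnt = 13  [(if B.idx then B.depth else C.hot) + 17]
25. n2.fin = 25  [D.hot + 25]
26. n2.mk = 9  [(if S.env then S.hot else C.cnt) - 21]
27. n1.fin = 10  [D₁.fin + D₁.mk - 24]
28. n1.mk = -3  [D₁.mk - 12]
29. n0.hot = 25  [S.tag + 4]
30. n0.env = true  [D.fin > 9]
31. n0.live = 7  [S.tag * -1 + 28]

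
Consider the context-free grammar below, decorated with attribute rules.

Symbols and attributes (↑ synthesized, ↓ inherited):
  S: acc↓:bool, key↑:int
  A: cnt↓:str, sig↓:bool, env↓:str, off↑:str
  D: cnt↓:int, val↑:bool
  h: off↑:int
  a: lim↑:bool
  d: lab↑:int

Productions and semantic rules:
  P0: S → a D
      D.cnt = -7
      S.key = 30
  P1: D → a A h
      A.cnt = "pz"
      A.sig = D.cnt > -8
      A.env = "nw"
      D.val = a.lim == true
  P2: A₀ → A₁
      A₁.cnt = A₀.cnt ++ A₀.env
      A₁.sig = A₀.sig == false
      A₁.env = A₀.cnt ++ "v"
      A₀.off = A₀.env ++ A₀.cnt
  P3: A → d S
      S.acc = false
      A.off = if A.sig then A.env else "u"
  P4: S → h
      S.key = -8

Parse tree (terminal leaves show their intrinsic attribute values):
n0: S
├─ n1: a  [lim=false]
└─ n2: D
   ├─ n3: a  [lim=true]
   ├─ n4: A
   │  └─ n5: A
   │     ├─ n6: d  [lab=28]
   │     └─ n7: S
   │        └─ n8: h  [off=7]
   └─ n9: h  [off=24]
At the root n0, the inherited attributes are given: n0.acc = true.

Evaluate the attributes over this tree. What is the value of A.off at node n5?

"u"

1. n0.acc = true  [given at root]
2. n1.lim = false  [terminal]
3. n2.cnt = -7  [-7]
4. n3.lim = true  [terminal]
5. n4.cnt = "pz"  ["pz"]
6. n4.sig = true  [D.cnt > -8]
7. n4.env = "nw"  ["nw"]
8. n5.cnt = "pznw"  [A₀.cnt ++ A₀.env]
9. n5.sig = false  [A₀.sig == false]
10. n5.env = "pzv"  [A₀.cnt ++ "v"]
11. n6.lab = 28  [terminal]
12. n7.acc = false  [false]
13. n8.off = 7  [terminal]
14. n7.key = -8  [-8]
15. n5.off = "u"  [if A.sig then A.env else "u"]
16. n4.off = "nwpz"  [A₀.env ++ A₀.cnt]
17. n9.off = 24  [terminal]
18. n2.val = true  [a.lim == true]
19. n0.key = 30  [30]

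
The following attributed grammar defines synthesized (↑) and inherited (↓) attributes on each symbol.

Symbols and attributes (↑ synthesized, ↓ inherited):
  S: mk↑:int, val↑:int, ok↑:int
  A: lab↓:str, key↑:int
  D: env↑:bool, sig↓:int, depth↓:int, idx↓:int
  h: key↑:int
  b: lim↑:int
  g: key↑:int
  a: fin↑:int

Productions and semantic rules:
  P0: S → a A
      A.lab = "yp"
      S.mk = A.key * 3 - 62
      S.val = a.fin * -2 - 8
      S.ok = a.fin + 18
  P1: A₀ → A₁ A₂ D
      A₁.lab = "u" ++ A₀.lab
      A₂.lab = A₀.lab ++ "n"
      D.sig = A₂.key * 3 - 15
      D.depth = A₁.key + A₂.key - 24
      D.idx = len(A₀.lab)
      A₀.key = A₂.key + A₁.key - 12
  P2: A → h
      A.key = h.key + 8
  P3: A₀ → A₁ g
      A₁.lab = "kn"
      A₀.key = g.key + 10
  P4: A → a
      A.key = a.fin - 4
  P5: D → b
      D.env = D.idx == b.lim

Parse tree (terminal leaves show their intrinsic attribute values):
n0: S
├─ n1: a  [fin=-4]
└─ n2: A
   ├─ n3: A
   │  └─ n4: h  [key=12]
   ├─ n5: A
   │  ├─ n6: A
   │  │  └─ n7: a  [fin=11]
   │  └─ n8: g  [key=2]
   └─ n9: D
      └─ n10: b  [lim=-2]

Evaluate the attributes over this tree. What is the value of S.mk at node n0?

1. n1.fin = -4  [terminal]
2. n2.lab = "yp"  ["yp"]
3. n3.lab = "uyp"  ["u" ++ A₀.lab]
4. n4.key = 12  [terminal]
5. n3.key = 20  [h.key + 8]
6. n5.lab = "ypn"  [A₀.lab ++ "n"]
7. n6.lab = "kn"  ["kn"]
8. n7.fin = 11  [terminal]
9. n6.key = 7  [a.fin - 4]
10. n8.key = 2  [terminal]
11. n5.key = 12  [g.key + 10]
12. n9.sig = 21  [A₂.key * 3 - 15]
13. n9.depth = 8  [A₁.key + A₂.key - 24]
14. n9.idx = 2  [len(A₀.lab)]
15. n10.lim = -2  [terminal]
16. n9.env = false  [D.idx == b.lim]
17. n2.key = 20  [A₂.key + A₁.key - 12]
18. n0.mk = -2  [A.key * 3 - 62]
19. n0.val = 0  [a.fin * -2 - 8]
20. n0.ok = 14  [a.fin + 18]

-2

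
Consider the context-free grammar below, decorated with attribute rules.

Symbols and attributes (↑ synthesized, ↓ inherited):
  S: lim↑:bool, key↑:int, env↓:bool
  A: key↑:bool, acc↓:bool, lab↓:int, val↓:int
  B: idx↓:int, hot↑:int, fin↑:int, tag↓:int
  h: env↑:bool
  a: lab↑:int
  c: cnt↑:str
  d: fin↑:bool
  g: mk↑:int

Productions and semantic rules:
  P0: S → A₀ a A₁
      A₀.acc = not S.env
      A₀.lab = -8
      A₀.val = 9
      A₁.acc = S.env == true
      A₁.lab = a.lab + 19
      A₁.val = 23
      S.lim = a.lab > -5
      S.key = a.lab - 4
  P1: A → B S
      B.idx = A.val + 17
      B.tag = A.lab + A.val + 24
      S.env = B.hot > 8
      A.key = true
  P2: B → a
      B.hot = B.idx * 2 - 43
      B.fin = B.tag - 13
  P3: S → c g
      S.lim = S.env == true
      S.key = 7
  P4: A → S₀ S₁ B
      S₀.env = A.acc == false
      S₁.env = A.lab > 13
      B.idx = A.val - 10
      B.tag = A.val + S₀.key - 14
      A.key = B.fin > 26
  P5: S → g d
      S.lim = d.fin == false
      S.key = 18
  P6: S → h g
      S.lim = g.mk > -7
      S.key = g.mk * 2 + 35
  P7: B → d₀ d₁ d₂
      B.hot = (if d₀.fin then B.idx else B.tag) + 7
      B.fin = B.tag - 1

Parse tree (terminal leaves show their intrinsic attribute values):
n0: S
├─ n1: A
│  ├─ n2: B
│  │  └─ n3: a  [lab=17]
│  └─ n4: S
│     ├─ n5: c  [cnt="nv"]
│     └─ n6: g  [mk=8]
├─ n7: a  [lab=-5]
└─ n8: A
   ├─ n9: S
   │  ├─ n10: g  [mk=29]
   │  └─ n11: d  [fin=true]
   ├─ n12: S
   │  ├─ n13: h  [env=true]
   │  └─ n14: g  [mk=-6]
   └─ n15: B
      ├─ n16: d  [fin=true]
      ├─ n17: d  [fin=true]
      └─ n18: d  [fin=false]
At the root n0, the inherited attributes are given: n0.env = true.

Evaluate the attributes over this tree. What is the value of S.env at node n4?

true

1. n0.env = true  [given at root]
2. n1.acc = false  [not S.env]
3. n1.lab = -8  [-8]
4. n1.val = 9  [9]
5. n2.idx = 26  [A.val + 17]
6. n2.tag = 25  [A.lab + A.val + 24]
7. n3.lab = 17  [terminal]
8. n2.hot = 9  [B.idx * 2 - 43]
9. n2.fin = 12  [B.tag - 13]
10. n4.env = true  [B.hot > 8]
11. n5.cnt = "nv"  [terminal]
12. n6.mk = 8  [terminal]
13. n4.lim = true  [S.env == true]
14. n4.key = 7  [7]
15. n1.key = true  [true]
16. n7.lab = -5  [terminal]
17. n8.acc = true  [S.env == true]
18. n8.lab = 14  [a.lab + 19]
19. n8.val = 23  [23]
20. n9.env = false  [A.acc == false]
21. n10.mk = 29  [terminal]
22. n11.fin = true  [terminal]
23. n9.lim = false  [d.fin == false]
24. n9.key = 18  [18]
25. n12.env = true  [A.lab > 13]
26. n13.env = true  [terminal]
27. n14.mk = -6  [terminal]
28. n12.lim = true  [g.mk > -7]
29. n12.key = 23  [g.mk * 2 + 35]
30. n15.idx = 13  [A.val - 10]
31. n15.tag = 27  [A.val + S₀.key - 14]
32. n16.fin = true  [terminal]
33. n17.fin = true  [terminal]
34. n18.fin = false  [terminal]
35. n15.hot = 20  [(if d₀.fin then B.idx else B.tag) + 7]
36. n15.fin = 26  [B.tag - 1]
37. n8.key = false  [B.fin > 26]
38. n0.lim = false  [a.lab > -5]
39. n0.key = -9  [a.lab - 4]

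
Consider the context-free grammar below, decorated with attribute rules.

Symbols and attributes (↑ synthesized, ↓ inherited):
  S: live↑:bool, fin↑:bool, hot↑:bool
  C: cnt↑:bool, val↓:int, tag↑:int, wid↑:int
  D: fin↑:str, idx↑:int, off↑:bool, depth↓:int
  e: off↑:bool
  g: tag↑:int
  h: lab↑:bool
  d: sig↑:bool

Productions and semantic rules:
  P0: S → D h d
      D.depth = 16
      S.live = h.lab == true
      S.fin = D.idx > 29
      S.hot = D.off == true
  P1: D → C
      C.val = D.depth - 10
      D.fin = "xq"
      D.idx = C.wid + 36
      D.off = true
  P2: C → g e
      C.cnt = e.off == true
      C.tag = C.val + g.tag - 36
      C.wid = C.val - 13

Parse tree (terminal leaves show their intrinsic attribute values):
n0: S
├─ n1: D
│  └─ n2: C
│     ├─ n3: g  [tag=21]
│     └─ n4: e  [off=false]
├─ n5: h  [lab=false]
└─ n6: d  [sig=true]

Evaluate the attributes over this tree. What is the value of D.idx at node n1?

1. n1.depth = 16  [16]
2. n2.val = 6  [D.depth - 10]
3. n3.tag = 21  [terminal]
4. n4.off = false  [terminal]
5. n2.cnt = false  [e.off == true]
6. n2.tag = -9  [C.val + g.tag - 36]
7. n2.wid = -7  [C.val - 13]
8. n1.fin = "xq"  ["xq"]
9. n1.idx = 29  [C.wid + 36]
10. n1.off = true  [true]
11. n5.lab = false  [terminal]
12. n6.sig = true  [terminal]
13. n0.live = false  [h.lab == true]
14. n0.fin = false  [D.idx > 29]
15. n0.hot = true  [D.off == true]

29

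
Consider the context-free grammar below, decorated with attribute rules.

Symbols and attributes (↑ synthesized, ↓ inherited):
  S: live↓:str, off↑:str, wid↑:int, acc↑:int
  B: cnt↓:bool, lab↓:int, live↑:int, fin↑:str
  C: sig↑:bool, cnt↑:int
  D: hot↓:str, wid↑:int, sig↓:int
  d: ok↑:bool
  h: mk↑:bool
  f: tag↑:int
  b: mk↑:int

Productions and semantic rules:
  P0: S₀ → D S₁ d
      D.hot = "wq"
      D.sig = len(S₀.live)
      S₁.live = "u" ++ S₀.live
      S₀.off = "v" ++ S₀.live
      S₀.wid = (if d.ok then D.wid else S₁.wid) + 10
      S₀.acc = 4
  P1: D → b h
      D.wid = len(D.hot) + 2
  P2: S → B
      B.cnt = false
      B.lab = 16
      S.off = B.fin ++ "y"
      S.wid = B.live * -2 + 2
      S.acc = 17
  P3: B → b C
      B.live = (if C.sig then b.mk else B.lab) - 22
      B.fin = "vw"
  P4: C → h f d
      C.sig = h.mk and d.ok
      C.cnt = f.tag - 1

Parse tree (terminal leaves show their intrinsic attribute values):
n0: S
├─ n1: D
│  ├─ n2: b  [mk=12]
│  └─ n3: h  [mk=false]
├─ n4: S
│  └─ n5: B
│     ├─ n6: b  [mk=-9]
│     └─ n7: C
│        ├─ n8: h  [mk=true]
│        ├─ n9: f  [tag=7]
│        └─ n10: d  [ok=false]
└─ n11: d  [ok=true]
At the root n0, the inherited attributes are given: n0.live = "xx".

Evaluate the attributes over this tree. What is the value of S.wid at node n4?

14

1. n0.live = "xx"  [given at root]
2. n1.hot = "wq"  ["wq"]
3. n1.sig = 2  [len(S₀.live)]
4. n2.mk = 12  [terminal]
5. n3.mk = false  [terminal]
6. n1.wid = 4  [len(D.hot) + 2]
7. n4.live = "uxx"  ["u" ++ S₀.live]
8. n5.cnt = false  [false]
9. n5.lab = 16  [16]
10. n6.mk = -9  [terminal]
11. n8.mk = true  [terminal]
12. n9.tag = 7  [terminal]
13. n10.ok = false  [terminal]
14. n7.sig = false  [h.mk and d.ok]
15. n7.cnt = 6  [f.tag - 1]
16. n5.live = -6  [(if C.sig then b.mk else B.lab) - 22]
17. n5.fin = "vw"  ["vw"]
18. n4.off = "vwy"  [B.fin ++ "y"]
19. n4.wid = 14  [B.live * -2 + 2]
20. n4.acc = 17  [17]
21. n11.ok = true  [terminal]
22. n0.off = "vxx"  ["v" ++ S₀.live]
23. n0.wid = 14  [(if d.ok then D.wid else S₁.wid) + 10]
24. n0.acc = 4  [4]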